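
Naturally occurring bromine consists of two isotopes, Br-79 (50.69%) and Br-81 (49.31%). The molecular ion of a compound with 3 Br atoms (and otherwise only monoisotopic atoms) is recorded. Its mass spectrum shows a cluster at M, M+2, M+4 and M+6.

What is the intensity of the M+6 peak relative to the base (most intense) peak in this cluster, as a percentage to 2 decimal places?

31.54%

(0.5069 + 0.4931)^3 gives M 0.1302, M+2 0.3801, M+4 0.3698, M+6 0.1199; the largest is M+2.
P(M+2) = C(3,1) × 0.5069^2 × 0.4931^1 = 3 × 0.25694761 × 0.4931 = 0.380103 (base)
P(M+6) = C(3,3) × 0.5069^0 × 0.4931^3 = 1 × 1.0000 × 0.11989609 = 0.119896
Relative intensity = 0.119896 / 0.380103 × 100 = 31.54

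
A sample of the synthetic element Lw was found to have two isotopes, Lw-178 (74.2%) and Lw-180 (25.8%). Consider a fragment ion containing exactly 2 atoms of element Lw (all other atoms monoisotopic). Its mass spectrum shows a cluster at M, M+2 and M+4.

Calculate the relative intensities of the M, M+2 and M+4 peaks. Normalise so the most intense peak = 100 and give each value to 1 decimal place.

100.0 : 69.5 : 12.1

The 2 Lw atoms are independent, so intensities follow the terms of (0.742 + 0.258)^2.
P(M) = 0.742^2 = 0.550564
P(M+2) = 2 × 0.742^1 × 0.258^1 = 0.382872
P(M+4) = 0.258^2 = 0.066564
The M peak is largest (0.550564); scaling to 100 gives 100.0 : 69.5 : 12.1.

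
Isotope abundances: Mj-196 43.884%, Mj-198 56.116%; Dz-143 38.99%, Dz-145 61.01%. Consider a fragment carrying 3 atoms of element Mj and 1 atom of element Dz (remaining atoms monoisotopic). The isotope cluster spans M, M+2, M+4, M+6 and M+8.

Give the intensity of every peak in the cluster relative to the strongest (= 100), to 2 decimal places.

9.17 : 49.51 : 100.00 : 89.54 : 29.99

Element Mj pattern (n=3): 0.08451205 : 0.3242055 : 0.41457287 : 0.17670959
Element Dz pattern (n=1): 0.3899 : 0.6101
Convolve the two distributions (both contribute in 2-u steps):
  M: 0.08451205×0.3899 = 0.032951
  M+2: 0.08451205×0.6101 + 0.3242055×0.3899 = 0.177969
  M+4: 0.3242055×0.6101 + 0.41457287×0.3899 = 0.359440
  M+6: 0.41457287×0.6101 + 0.17670959×0.3899 = 0.321830
  M+8: 0.17670959×0.6101 = 0.107811
Scale to base peak (0.359440) = 100: 9.17 : 49.51 : 100.00 : 89.54 : 29.99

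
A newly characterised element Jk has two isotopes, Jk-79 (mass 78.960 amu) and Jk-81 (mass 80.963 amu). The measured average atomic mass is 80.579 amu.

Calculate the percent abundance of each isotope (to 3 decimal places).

Let x be the fractional abundance of Jk-79; then Jk-81 has abundance 1 − x.
78.960·x + 80.963·(1 − x) = 80.579
(78.960 − 80.963)·x = 80.579 − 80.963
x = -0.384 / -2.003 = 0.19171 → 19.171% Jk-79, 80.829% Jk-81.

Jk-79: 19.171%, Jk-81: 80.829%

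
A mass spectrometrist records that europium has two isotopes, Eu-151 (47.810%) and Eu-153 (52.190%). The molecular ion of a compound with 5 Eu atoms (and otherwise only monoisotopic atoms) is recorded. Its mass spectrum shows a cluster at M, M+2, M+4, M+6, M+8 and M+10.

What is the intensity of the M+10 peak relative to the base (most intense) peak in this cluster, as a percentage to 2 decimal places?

Term probabilities: M 0.0250, M+2 0.1363, M+4 0.2977, M+6 0.3249, M+8 0.1774, M+10 0.0387. Base peak = M+6.
P(M+6) = C(5,3) × 0.47810^2 × 0.52190^3 = 10 × 0.22857961 × 0.14215492 = 0.324937 (base)
P(M+10) = C(5,5) × 0.47810^0 × 0.52190^5 = 1 × 1.0000 × 0.0387201 = 0.038720
Relative intensity = 0.038720 / 0.324937 × 100 = 11.92

11.92%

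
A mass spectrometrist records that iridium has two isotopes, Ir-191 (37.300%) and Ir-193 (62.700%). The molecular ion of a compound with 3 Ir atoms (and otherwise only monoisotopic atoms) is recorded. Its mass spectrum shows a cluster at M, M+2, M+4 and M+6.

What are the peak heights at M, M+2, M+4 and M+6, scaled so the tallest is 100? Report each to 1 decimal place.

Each Ir atom is independently Ir-191 (p = 0.37300) or Ir-193 (q = 0.62700); the cluster is the binomial expansion (p + q)^3.
P(M) = 0.37300^3 = 0.051895
P(M+2) = 3 × 0.37300^2 × 0.62700^1 = 0.261702
P(M+4) = 3 × 0.37300^1 × 0.62700^2 = 0.439911
P(M+6) = 0.62700^3 = 0.246492
The M+4 peak is largest (0.439911); scaling to 100 gives 11.8 : 59.5 : 100.0 : 56.0.

11.8 : 59.5 : 100.0 : 56.0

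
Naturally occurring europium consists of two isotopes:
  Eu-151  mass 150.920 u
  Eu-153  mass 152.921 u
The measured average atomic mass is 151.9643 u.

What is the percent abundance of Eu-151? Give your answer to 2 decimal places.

Let x be the fractional abundance of Eu-151; then Eu-153 has abundance 1 − x.
150.920·x + 152.921·(1 − x) = 151.9643
(150.920 − 152.921)·x = 151.9643 − 152.921
x = -0.9567 / -2.001 = 0.47811 → 47.81% Eu-151, 52.19% Eu-153.

47.81%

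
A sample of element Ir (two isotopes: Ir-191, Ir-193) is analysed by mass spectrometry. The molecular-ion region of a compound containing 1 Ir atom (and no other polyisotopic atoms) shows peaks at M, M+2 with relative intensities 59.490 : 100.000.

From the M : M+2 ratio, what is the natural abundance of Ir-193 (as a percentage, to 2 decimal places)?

62.70%

Write p for the Ir-191 fraction. I(M+2)/I(M) = [C(1,1)·p^0·(1−p)] / p^1 = 1·(1−p)/p = 100.000/59.490 = 1.6810
(1−p)/p = 1.6810/1 = 1.6810  ⇒  p = 1/(1 + 1.6810) = 0.3730
Ir-191: 37.30%, Ir-193: 62.70%.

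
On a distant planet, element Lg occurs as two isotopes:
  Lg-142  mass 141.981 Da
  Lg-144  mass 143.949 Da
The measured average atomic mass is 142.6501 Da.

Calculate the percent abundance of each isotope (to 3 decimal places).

Lg-142: 66.001%, Lg-144: 33.999%

Writing the weighted mean with unknown fraction x of Lg-142:
141.981·x + 143.949·(1 − x) = 142.6501
(141.981 − 143.949)·x = 142.6501 − 143.949
x = -1.2989 / -1.968 = 0.66001 → 66.001% Lg-142, 33.999% Lg-144.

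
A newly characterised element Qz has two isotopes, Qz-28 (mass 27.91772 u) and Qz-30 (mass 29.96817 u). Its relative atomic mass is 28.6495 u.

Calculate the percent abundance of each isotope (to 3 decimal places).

Writing the weighted mean with unknown fraction x of Qz-28:
27.91772·x + 29.96817·(1 − x) = 28.6495
(27.91772 − 29.96817)·x = 28.6495 − 29.96817
x = -1.31867 / -2.05045 = 0.64311 → 64.311% Qz-28, 35.689% Qz-30.

Qz-28: 64.311%, Qz-30: 35.689%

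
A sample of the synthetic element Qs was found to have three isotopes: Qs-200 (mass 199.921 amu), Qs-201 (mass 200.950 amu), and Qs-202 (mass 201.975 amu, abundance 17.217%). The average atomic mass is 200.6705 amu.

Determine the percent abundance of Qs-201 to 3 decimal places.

The remaining 82.783% is split between Qs-200 (fraction x) and Qs-201 (fraction 0.82783 − x).
Substituting: 199.921x + 200.950(0.82783 − x) = 165.89646425
(199.921 − 200.950)x = -0.45597425  ⇒  x = 0.44312, y = 0.38471
Qs-200: 44.312%, Qs-201: 38.471%.

38.471%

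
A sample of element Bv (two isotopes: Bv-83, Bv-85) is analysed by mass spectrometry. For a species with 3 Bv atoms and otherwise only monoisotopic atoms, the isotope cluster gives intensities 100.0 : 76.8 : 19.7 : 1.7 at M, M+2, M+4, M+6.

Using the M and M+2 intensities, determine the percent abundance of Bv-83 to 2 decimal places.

Write p for the Bv-83 fraction. I(M+2)/I(M) = [C(3,1)·p^2·(1−p)] / p^3 = 3·(1−p)/p = 76.8/100.0 = 0.7680
(1−p)/p = 0.7680/3 = 0.2560  ⇒  p = 1/(1 + 0.2560) = 0.7962
Bv-83: 79.62%, Bv-85: 20.38%.

79.62%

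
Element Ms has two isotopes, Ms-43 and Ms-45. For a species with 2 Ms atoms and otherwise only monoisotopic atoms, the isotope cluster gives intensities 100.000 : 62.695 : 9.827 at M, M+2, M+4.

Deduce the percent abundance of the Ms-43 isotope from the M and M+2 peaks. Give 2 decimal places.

If p is the fraction of Ms that is Ms-43, then I(M+2)/I(M) = [C(2,1)·p^1·(1−p)] / p^2 = 2·(1−p)/p = 62.695/100.000 = 0.6270
(1−p)/p = 0.6270/2 = 0.3135  ⇒  p = 1/(1 + 0.3135) = 0.7613
Ms-43: 76.13%, Ms-45: 23.87%.

76.13%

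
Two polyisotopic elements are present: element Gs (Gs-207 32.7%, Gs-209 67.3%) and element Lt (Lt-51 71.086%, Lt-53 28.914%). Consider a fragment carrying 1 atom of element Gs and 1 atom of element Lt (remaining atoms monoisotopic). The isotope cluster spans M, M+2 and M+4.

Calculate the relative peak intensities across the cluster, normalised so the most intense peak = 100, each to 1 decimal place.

Element Gs pattern (n=1): 0.3270 : 0.6730
Element Lt pattern (n=1): 0.71086 : 0.28914
Convolve the two distributions (both contribute in 2-u steps):
  M: 0.3270×0.71086 = 0.232451
  M+2: 0.3270×0.28914 + 0.6730×0.71086 = 0.572958
  M+4: 0.6730×0.28914 = 0.194591
Scale to base peak (0.572958) = 100: 40.6 : 100.0 : 34.0

40.6 : 100.0 : 34.0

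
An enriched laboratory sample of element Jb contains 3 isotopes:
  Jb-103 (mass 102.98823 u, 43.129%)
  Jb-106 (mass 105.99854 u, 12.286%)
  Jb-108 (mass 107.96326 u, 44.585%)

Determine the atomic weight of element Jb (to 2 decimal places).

Weight each isotope mass by its fractional abundance: 0.43129 × 102.98823 + 0.12286 × 105.99854 + 0.44585 × 107.96326
= 44.417794 + 13.022981 + 48.135419 = 105.576194 u

105.58 u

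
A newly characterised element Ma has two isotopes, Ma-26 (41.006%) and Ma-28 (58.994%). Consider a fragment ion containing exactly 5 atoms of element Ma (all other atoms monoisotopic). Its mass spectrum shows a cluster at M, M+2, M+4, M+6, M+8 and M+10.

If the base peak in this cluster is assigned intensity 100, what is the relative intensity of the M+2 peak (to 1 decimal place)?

Binomial terms of (0.41006 + 0.58994)^5: M 0.0116, M+2 0.0834, M+4 0.2400, M+6 0.3452, M+8 0.2483, M+10 0.0715 → M+6 is the base peak.
P(M+6) = C(5,3) × 0.41006^2 × 0.58994^3 = 10 × 0.1681492 × 0.20531635 = 0.345238 (base)
P(M+2) = C(5,1) × 0.41006^4 × 0.58994^1 = 5 × 0.02827415 × 0.58994 = 0.083400
Relative intensity = 0.083400 / 0.345238 × 100 = 24.2

24.2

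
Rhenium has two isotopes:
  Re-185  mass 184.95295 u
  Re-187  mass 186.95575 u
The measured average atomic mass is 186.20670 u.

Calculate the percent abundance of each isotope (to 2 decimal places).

Re-185: 37.40%, Re-187: 62.60%

With x = fraction of Re-185 (so Re-187 is 1 − x):
184.95295·x + 186.95575·(1 − x) = 186.20670
(184.95295 − 186.95575)·x = 186.20670 − 186.95575
x = -0.74905 / -2.00280 = 0.37400 → 37.40% Re-185, 62.60% Re-187.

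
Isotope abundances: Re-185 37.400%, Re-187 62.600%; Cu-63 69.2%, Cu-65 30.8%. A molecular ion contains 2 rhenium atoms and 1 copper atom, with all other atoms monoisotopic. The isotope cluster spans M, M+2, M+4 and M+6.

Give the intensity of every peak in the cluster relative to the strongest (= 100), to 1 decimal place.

Rhenium pattern (n=2): 0.139876 : 0.468248 : 0.391876
Copper pattern (n=1): 0.6920 : 0.3080
Convolve the two distributions (both contribute in 2-u steps):
  M: 0.139876×0.6920 = 0.096794
  M+2: 0.139876×0.3080 + 0.468248×0.6920 = 0.367109
  M+4: 0.468248×0.3080 + 0.391876×0.6920 = 0.415399
  M+6: 0.391876×0.3080 = 0.120698
Scale to base peak (0.415399) = 100: 23.3 : 88.4 : 100.0 : 29.1

23.3 : 88.4 : 100.0 : 29.1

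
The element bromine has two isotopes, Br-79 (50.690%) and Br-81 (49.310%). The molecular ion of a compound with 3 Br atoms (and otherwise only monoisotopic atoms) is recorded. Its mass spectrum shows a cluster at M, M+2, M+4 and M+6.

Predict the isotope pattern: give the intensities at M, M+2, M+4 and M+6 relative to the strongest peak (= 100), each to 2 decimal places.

Each Br atom is independently Br-79 (p = 0.50690) or Br-81 (q = 0.49310); the cluster is the binomial expansion (p + q)^3.
P(M) = 0.50690^3 = 0.130247
P(M+2) = 3 × 0.50690^2 × 0.49310^1 = 0.380103
P(M+4) = 3 × 0.50690^1 × 0.49310^2 = 0.369755
P(M+6) = 0.49310^3 = 0.119896
The M+2 peak is largest (0.380103); scaling to 100 gives 34.27 : 100.00 : 97.28 : 31.54.

34.27 : 100.00 : 97.28 : 31.54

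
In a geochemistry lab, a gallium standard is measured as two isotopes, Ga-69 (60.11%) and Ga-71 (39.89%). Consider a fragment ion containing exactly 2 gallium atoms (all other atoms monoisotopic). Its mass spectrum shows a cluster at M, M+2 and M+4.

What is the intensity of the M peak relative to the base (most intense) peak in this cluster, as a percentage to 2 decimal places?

75.34%

Term probabilities: M 0.3613, M+2 0.4796, M+4 0.1591. Base peak = M+2.
P(M+2) = C(2,1) × 0.6011^1 × 0.3989^1 = 2 × 0.6011 × 0.3989 = 0.479558 (base)
P(M) = C(2,0) × 0.6011^2 × 0.3989^0 = 1 × 0.36132121 × 1.0000 = 0.361321
Relative intensity = 0.361321 / 0.479558 × 100 = 75.34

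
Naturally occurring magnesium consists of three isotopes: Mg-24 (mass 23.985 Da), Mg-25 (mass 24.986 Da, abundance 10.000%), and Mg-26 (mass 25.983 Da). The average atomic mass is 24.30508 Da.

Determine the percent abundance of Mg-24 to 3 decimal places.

78.990%

Let x and y be the fractions of Mg-24 and Mg-26. Then x + y = 1 − 0.10000 = 0.90000 and 23.985x + 25.983y = 24.30508 − 0.10000×24.986 = 21.80648.
Substituting: 23.985x + 25.983(0.90000 − x) = 21.80648
(23.985 − 25.983)x = -1.57822  ⇒  x = 0.78990, y = 0.11010
Mg-24: 78.990%, Mg-26: 11.010%.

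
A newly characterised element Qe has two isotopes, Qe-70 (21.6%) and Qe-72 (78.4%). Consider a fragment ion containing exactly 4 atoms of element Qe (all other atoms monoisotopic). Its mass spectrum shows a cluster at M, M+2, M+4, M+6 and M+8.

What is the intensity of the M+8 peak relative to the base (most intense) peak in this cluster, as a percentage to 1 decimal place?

Term probabilities: M 0.0022, M+2 0.0316, M+4 0.1721, M+6 0.4164, M+8 0.3778. Base peak = M+6.
P(M+6) = C(4,3) × 0.216^1 × 0.784^3 = 4 × 0.2160 × 0.4818903 = 0.416353 (base)
P(M+8) = C(4,4) × 0.216^0 × 0.784^4 = 1 × 1.0000 × 0.377802 = 0.377802
Relative intensity = 0.377802 / 0.416353 × 100 = 90.7

90.7%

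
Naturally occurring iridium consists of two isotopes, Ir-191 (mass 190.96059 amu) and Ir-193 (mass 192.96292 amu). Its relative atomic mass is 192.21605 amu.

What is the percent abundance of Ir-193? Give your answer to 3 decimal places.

62.700%

Writing the weighted mean with unknown fraction x of Ir-191:
190.96059·x + 192.96292·(1 − x) = 192.21605
(190.96059 − 192.96292)·x = 192.21605 − 192.96292
x = -0.74687 / -2.00233 = 0.37300 → 37.300% Ir-191, 62.700% Ir-193.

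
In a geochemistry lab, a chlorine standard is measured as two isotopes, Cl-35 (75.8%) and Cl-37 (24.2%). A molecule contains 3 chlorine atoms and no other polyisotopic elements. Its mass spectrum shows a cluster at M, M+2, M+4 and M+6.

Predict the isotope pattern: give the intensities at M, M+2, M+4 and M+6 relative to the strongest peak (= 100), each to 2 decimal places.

100.00 : 95.78 : 30.58 : 3.25

Each Cl atom is independently Cl-35 (p = 0.758) or Cl-37 (q = 0.242); the cluster is the binomial expansion (p + q)^3.
P(M) = 0.758^3 = 0.435520
P(M+2) = 3 × 0.758^2 × 0.242^1 = 0.417133
P(M+4) = 3 × 0.758^1 × 0.242^2 = 0.133175
P(M+6) = 0.242^3 = 0.014172
The M peak is largest (0.435520); scaling to 100 gives 100.00 : 95.78 : 30.58 : 3.25.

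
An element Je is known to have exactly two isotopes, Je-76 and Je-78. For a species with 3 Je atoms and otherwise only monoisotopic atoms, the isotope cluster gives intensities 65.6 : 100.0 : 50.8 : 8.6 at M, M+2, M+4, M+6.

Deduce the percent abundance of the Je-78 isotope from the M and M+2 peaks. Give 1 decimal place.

33.7%

If p is the fraction of Je that is Je-76, then I(M+2)/I(M) = [C(3,1)·p^2·(1−p)] / p^3 = 3·(1−p)/p = 100.0/65.6 = 1.5244
(1−p)/p = 1.5244/3 = 0.5081  ⇒  p = 1/(1 + 0.5081) = 0.6631
Je-76: 66.3%, Je-78: 33.7%.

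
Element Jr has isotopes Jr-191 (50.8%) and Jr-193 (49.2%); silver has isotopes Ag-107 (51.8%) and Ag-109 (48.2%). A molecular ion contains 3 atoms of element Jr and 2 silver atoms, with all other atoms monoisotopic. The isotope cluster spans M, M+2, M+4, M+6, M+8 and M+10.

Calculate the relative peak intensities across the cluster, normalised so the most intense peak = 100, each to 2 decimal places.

Element Jr pattern (n=3): 0.13109651 : 0.38090246 : 0.36890554 : 0.11909549
Silver pattern (n=2): 0.268324 : 0.499352 : 0.232324
Convolve the two distributions (both contribute in 2-u steps):
  M: 0.13109651×0.268324 = 0.035176
  M+2: 0.13109651×0.499352 + 0.38090246×0.268324 = 0.167669
  M+4: 0.13109651×0.232324 + 0.38090246×0.499352 + 0.36890554×0.268324 = 0.319647
  M+6: 0.38090246×0.232324 + 0.36890554×0.499352 + 0.11909549×0.268324 = 0.304663
  M+8: 0.36890554×0.232324 + 0.11909549×0.499352 = 0.145176
  M+10: 0.11909549×0.232324 = 0.027669
Scale to base peak (0.319647) = 100: 11.00 : 52.45 : 100.00 : 95.31 : 45.42 : 8.66

11.00 : 52.45 : 100.00 : 95.31 : 45.42 : 8.66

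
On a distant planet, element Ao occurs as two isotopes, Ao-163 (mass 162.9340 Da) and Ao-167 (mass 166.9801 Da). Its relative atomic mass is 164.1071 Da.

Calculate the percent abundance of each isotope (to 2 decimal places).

Ao-163: 71.01%, Ao-167: 28.99%

Writing the weighted mean with unknown fraction x of Ao-163:
162.9340·x + 166.9801·(1 − x) = 164.1071
(162.9340 − 166.9801)·x = 164.1071 − 166.9801
x = -2.8730 / -4.0461 = 0.71007 → 71.01% Ao-163, 28.99% Ao-167.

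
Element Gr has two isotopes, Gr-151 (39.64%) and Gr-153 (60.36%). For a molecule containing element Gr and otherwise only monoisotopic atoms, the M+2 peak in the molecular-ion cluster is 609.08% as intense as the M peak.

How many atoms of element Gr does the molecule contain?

With n Gr atoms, P(M+2)/P(M) = C(n,1)·p^(n−1)q / p^n = n·q/p = n · 0.6036/0.3964.
n = 6.0908 × 0.3964/0.6036 = 4.00 ≈ 4

4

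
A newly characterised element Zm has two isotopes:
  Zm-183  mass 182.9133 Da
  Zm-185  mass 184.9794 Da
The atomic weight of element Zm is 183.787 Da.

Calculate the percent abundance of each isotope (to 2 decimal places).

With x = fraction of Zm-183 (so Zm-185 is 1 − x):
182.9133·x + 184.9794·(1 − x) = 183.787
(182.9133 − 184.9794)·x = 183.787 − 184.9794
x = -1.1924 / -2.0661 = 0.57713 → 57.71% Zm-183, 42.29% Zm-185.

Zm-183: 57.71%, Zm-185: 42.29%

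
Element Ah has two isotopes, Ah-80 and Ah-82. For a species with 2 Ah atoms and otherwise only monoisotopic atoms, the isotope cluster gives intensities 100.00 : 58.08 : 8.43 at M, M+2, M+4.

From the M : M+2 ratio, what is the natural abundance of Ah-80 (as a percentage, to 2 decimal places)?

Write p for the Ah-80 fraction. I(M+2)/I(M) = [C(2,1)·p^1·(1−p)] / p^2 = 2·(1−p)/p = 58.08/100.00 = 0.5808
(1−p)/p = 0.5808/2 = 0.2904  ⇒  p = 1/(1 + 0.2904) = 0.7750
Ah-80: 77.50%, Ah-82: 22.50%.

77.50%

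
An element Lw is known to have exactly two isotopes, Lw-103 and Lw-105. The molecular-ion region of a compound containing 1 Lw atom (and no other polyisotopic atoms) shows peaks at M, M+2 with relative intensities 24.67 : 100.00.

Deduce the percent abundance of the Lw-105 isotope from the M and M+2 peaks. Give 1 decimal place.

80.2%

Let p = fractional abundance of Lw-103. I(M+2)/I(M) = [C(1,1)·p^0·(1−p)] / p^1 = 1·(1−p)/p = 100.00/24.67 = 4.0535
(1−p)/p = 4.0535/1 = 4.0535  ⇒  p = 1/(1 + 4.0535) = 0.1979
Lw-103: 19.8%, Lw-105: 80.2%.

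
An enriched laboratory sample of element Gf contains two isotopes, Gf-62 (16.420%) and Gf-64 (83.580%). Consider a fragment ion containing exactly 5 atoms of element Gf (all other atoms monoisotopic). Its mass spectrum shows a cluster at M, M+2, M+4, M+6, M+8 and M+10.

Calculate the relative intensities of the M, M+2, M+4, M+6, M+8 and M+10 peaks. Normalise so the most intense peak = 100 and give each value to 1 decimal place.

Expanding (0.16420 + 0.83580)^5:
P(M) = 0.16420^5 = 0.000119
P(M+2) = 5 × 0.16420^4 × 0.83580^1 = 0.003038
P(M+4) = 10 × 0.16420^3 × 0.83580^2 = 0.030926
P(M+6) = 10 × 0.16420^2 × 0.83580^3 = 0.157418
P(M+8) = 5 × 0.16420^1 × 0.83580^4 = 0.400638
P(M+10) = 0.83580^5 = 0.407861
The M+10 peak is largest (0.407861); scaling to 100 gives 0.0 : 0.7 : 7.6 : 38.6 : 98.2 : 100.0.

0.0 : 0.7 : 7.6 : 38.6 : 98.2 : 100.0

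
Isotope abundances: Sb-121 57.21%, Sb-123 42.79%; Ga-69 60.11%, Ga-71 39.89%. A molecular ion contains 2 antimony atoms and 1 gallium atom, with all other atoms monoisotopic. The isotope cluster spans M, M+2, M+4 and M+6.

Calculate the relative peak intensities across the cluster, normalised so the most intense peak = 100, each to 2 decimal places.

Antimony pattern (n=2): 0.32729841 : 0.48960318 : 0.18309841
Gallium pattern (n=1): 0.6011 : 0.3989
Convolve the two distributions (both contribute in 2-u steps):
  M: 0.32729841×0.6011 = 0.196739
  M+2: 0.32729841×0.3989 + 0.48960318×0.6011 = 0.424860
  M+4: 0.48960318×0.3989 + 0.18309841×0.6011 = 0.305363
  M+6: 0.18309841×0.3989 = 0.073038
Scale to base peak (0.424860) = 100: 46.31 : 100.00 : 71.87 : 17.19

46.31 : 100.00 : 71.87 : 17.19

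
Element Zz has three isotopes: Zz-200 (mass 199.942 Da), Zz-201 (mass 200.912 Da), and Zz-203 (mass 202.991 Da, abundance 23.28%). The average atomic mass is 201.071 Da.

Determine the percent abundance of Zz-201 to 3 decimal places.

43.216%

The remaining 76.72% is split between Zz-200 (fraction x) and Zz-201 (fraction 0.7672 − x).
Substituting: 199.942x + 200.912(0.7672 − x) = 153.8146952
(199.942 − 200.912)x = -0.3249912  ⇒  x = 0.33504, y = 0.43216
Zz-200: 33.504%, Zz-201: 43.216%.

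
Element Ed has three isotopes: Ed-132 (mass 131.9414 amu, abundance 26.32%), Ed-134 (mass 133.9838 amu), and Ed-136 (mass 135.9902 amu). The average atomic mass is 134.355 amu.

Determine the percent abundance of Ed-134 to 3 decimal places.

28.387%

The remaining 73.68% is split between Ed-134 (fraction x) and Ed-136 (fraction 0.7368 − x).
Substituting: 133.9838x + 135.9902(0.7368 − x) = 99.62802352
(133.9838 − 135.9902)x = -0.56955584  ⇒  x = 0.28387, y = 0.45293
Ed-134: 28.387%, Ed-136: 45.293%.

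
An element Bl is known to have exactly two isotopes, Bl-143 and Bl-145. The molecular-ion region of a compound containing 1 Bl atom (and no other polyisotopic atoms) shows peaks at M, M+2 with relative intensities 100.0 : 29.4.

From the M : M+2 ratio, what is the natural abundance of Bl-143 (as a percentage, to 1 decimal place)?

Write p for the Bl-143 fraction. I(M+2)/I(M) = [C(1,1)·p^0·(1−p)] / p^1 = 1·(1−p)/p = 29.4/100.0 = 0.2940
(1−p)/p = 0.2940/1 = 0.2940  ⇒  p = 1/(1 + 0.2940) = 0.7728
Bl-143: 77.3%, Bl-145: 22.7%.

77.3%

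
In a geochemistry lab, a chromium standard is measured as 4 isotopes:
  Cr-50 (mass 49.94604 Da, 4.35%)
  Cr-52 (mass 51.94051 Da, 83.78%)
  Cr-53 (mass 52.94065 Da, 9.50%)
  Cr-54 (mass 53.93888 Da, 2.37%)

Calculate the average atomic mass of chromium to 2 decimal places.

Weight each isotope mass by its fractional abundance: 0.0435 × 49.94604 + 0.8378 × 51.94051 + 0.0950 × 52.94065 + 0.0237 × 53.93888
= 2.172653 + 43.515759 + 5.029362 + 1.278351 = 51.996125 Da

52.00 Da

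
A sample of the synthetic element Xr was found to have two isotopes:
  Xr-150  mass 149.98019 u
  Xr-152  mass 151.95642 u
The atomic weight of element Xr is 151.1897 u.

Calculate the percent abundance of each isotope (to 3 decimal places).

Xr-150: 38.797%, Xr-152: 61.203%

Writing the weighted mean with unknown fraction x of Xr-150:
149.98019·x + 151.95642·(1 − x) = 151.1897
(149.98019 − 151.95642)·x = 151.1897 − 151.95642
x = -0.76672 / -1.97623 = 0.38797 → 38.797% Xr-150, 61.203% Xr-152.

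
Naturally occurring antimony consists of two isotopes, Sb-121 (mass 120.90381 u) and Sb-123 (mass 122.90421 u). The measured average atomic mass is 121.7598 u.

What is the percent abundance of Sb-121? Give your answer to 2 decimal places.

With x = fraction of Sb-121 (so Sb-123 is 1 − x):
120.90381·x + 122.90421·(1 − x) = 121.7598
(120.90381 − 122.90421)·x = 121.7598 − 122.90421
x = -1.14441 / -2.00040 = 0.57209 → 57.21% Sb-121, 42.79% Sb-123.

57.21%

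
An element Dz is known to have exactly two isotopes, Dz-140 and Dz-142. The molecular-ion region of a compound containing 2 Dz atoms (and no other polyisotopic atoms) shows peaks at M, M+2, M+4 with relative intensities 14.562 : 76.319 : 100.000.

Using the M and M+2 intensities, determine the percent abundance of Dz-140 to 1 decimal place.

If p is the fraction of Dz that is Dz-140, then I(M+2)/I(M) = [C(2,1)·p^1·(1−p)] / p^2 = 2·(1−p)/p = 76.319/14.562 = 5.2410
(1−p)/p = 5.2410/2 = 2.6205  ⇒  p = 1/(1 + 2.6205) = 0.2762
Dz-140: 27.6%, Dz-142: 72.4%.

27.6%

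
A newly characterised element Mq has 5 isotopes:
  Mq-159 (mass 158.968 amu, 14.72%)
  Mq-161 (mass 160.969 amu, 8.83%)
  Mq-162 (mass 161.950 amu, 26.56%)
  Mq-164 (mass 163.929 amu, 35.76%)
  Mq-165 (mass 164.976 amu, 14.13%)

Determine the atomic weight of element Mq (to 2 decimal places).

Ar = Σ fᵢ·mᵢ = 0.1472 × 158.968 + 0.0883 × 160.969 + 0.2656 × 161.950 + 0.3576 × 163.929 + 0.1413 × 164.976
= 23.4001 + 14.2136 + 43.0139 + 58.6210 + 23.3111 = 162.5597 amu

162.56 amu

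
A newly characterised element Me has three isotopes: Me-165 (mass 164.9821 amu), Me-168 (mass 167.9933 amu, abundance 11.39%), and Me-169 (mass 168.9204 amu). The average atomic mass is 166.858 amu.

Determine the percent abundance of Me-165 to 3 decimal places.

49.686%

Let x and y be the fractions of Me-165 and Me-169. Then x + y = 1 − 0.1139 = 0.8861 and 164.9821x + 168.9204y = 166.858 − 0.1139×167.9933 = 147.72356313.
Substituting: 164.9821x + 168.9204(0.8861 − x) = 147.72356313
(164.9821 − 168.9204)x = -1.95680331  ⇒  x = 0.49686, y = 0.38924
Me-165: 49.686%, Me-169: 38.924%.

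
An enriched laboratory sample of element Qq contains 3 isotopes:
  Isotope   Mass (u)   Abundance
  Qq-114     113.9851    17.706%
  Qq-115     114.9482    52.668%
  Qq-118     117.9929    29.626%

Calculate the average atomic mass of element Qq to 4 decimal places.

The abundance-weighted mean is 0.17706 × 113.9851 + 0.52668 × 114.9482 + 0.29626 × 117.9929
= 20.18220 + 60.54092 + 34.95658 = 115.67970 u

115.6797 u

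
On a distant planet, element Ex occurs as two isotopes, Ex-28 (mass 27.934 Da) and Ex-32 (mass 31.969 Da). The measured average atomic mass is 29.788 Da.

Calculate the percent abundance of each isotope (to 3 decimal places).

Ex-28: 54.052%, Ex-32: 45.948%

Writing the weighted mean with unknown fraction x of Ex-28:
27.934·x + 31.969·(1 − x) = 29.788
(27.934 − 31.969)·x = 29.788 − 31.969
x = -2.181 / -4.035 = 0.54052 → 54.052% Ex-28, 45.948% Ex-32.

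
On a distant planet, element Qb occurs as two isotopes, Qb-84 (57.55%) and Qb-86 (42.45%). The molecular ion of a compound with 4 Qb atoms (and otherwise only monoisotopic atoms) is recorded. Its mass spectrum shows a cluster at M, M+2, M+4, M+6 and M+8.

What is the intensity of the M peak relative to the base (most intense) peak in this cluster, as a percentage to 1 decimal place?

30.6%

(0.5755 + 0.4245)^4 gives M 0.1097, M+2 0.3236, M+4 0.3581, M+6 0.1761, M+8 0.0325; the largest is M+4.
P(M+4) = C(4,2) × 0.5755^2 × 0.4245^2 = 6 × 0.33120025 × 0.18020025 = 0.358094 (base)
P(M) = C(4,0) × 0.5755^4 × 0.4245^0 = 1 × 0.10969361 × 1.0000 = 0.109694
Relative intensity = 0.109694 / 0.358094 × 100 = 30.6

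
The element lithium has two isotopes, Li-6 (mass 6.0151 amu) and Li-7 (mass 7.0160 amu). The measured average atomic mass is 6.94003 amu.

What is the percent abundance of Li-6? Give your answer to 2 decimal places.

7.59%

Let x be the fractional abundance of Li-6; then Li-7 has abundance 1 − x.
6.0151·x + 7.0160·(1 − x) = 6.94003
(6.0151 − 7.0160)·x = 6.94003 − 7.0160
x = -0.07597 / -1.0009 = 0.07590 → 7.59% Li-6, 92.41% Li-7.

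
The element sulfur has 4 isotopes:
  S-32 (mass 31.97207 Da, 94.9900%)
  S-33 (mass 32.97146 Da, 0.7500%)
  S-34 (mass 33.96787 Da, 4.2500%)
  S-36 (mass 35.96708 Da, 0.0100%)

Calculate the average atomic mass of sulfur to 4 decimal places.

32.0648 Da

The abundance-weighted mean is 0.949900 × 31.97207 + 0.007500 × 32.97146 + 0.042500 × 33.96787 + 0.000100 × 35.96708
= 30.370269 + 0.247286 + 1.443634 + 0.003597 = 32.064786 Da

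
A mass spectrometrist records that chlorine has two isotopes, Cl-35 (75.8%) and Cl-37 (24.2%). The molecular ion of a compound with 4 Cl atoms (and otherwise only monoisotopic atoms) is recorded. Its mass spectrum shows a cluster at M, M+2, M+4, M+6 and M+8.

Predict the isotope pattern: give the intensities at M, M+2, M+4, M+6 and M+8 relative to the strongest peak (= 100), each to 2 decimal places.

Each Cl atom is independently Cl-35 (p = 0.758) or Cl-37 (q = 0.242); the cluster is the binomial expansion (p + q)^4.
P(M) = 0.758^4 = 0.330124
P(M+2) = 4 × 0.758^3 × 0.242^1 = 0.421583
P(M+4) = 6 × 0.758^2 × 0.242^2 = 0.201893
P(M+6) = 4 × 0.758^1 × 0.242^3 = 0.042971
P(M+8) = 0.242^4 = 0.003430
The M+2 peak is largest (0.421583); scaling to 100 gives 78.31 : 100.00 : 47.89 : 10.19 : 0.81.

78.31 : 100.00 : 47.89 : 10.19 : 0.81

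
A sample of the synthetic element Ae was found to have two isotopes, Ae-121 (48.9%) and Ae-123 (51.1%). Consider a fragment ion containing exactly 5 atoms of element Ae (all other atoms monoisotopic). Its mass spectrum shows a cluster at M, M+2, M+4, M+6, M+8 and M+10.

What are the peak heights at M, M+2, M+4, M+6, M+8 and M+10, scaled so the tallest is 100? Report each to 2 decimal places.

Each Ae atom is independently Ae-121 (p = 0.489) or Ae-123 (q = 0.511); the cluster is the binomial expansion (p + q)^5.
P(M) = 0.489^5 = 0.027960
P(M+2) = 5 × 0.489^4 × 0.511^1 = 0.146092
P(M+4) = 10 × 0.489^3 × 0.511^2 = 0.305329
P(M+6) = 10 × 0.489^2 × 0.511^3 = 0.319066
P(M+8) = 5 × 0.489^1 × 0.511^4 = 0.166710
P(M+10) = 0.511^5 = 0.034842
The M+6 peak is largest (0.319066); scaling to 100 gives 8.76 : 45.79 : 95.69 : 100.00 : 52.25 : 10.92.

8.76 : 45.79 : 95.69 : 100.00 : 52.25 : 10.92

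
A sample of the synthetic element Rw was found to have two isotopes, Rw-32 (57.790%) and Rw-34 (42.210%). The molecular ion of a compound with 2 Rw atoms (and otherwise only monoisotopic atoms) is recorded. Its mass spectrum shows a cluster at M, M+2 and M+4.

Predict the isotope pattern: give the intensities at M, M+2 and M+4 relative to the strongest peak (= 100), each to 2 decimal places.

68.46 : 100.00 : 36.52

Expanding (0.57790 + 0.42210)^2:
P(M) = 0.57790^2 = 0.333968
P(M+2) = 2 × 0.57790^1 × 0.42210^1 = 0.487863
P(M+4) = 0.42210^2 = 0.178168
The M+2 peak is largest (0.487863); scaling to 100 gives 68.46 : 100.00 : 36.52.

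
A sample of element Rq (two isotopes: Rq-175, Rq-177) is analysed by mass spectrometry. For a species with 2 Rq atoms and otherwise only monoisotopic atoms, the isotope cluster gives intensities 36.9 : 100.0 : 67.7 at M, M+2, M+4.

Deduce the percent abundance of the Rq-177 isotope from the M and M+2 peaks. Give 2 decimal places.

Write p for the Rq-175 fraction. I(M+2)/I(M) = [C(2,1)·p^1·(1−p)] / p^2 = 2·(1−p)/p = 100.0/36.9 = 2.7100
(1−p)/p = 2.7100/2 = 1.3550  ⇒  p = 1/(1 + 1.3550) = 0.4246
Rq-175: 42.46%, Rq-177: 57.54%.

57.54%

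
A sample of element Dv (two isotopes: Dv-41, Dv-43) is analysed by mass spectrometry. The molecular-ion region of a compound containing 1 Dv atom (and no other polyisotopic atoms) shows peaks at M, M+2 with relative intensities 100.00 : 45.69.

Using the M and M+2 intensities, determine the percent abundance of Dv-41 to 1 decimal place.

Write p for the Dv-41 fraction. I(M+2)/I(M) = [C(1,1)·p^0·(1−p)] / p^1 = 1·(1−p)/p = 45.69/100.00 = 0.4569
(1−p)/p = 0.4569/1 = 0.4569  ⇒  p = 1/(1 + 0.4569) = 0.6864
Dv-41: 68.6%, Dv-43: 31.4%.

68.6%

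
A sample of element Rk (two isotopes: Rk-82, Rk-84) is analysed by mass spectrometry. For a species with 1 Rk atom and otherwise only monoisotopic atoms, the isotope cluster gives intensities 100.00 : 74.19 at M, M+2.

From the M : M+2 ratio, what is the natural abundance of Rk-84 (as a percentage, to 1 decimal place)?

Let p = fractional abundance of Rk-82. I(M+2)/I(M) = [C(1,1)·p^0·(1−p)] / p^1 = 1·(1−p)/p = 74.19/100.00 = 0.7419
(1−p)/p = 0.7419/1 = 0.7419  ⇒  p = 1/(1 + 0.7419) = 0.5741
Rk-82: 57.4%, Rk-84: 42.6%.

42.6%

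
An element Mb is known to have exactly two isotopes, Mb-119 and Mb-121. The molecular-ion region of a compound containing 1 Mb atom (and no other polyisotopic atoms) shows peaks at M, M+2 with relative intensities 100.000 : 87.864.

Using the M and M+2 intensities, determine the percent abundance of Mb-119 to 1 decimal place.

53.2%

If p is the fraction of Mb that is Mb-119, then I(M+2)/I(M) = [C(1,1)·p^0·(1−p)] / p^1 = 1·(1−p)/p = 87.864/100.000 = 0.8786
(1−p)/p = 0.8786/1 = 0.8786  ⇒  p = 1/(1 + 0.8786) = 0.5323
Mb-119: 53.2%, Mb-121: 46.8%.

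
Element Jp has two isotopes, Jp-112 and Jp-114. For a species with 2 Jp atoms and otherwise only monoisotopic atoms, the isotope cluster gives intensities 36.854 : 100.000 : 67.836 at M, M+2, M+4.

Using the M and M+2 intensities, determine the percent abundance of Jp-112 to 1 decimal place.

42.4%

If p is the fraction of Jp that is Jp-112, then I(M+2)/I(M) = [C(2,1)·p^1·(1−p)] / p^2 = 2·(1−p)/p = 100.000/36.854 = 2.7134
(1−p)/p = 2.7134/2 = 1.3567  ⇒  p = 1/(1 + 1.3567) = 0.4243
Jp-112: 42.4%, Jp-114: 57.6%.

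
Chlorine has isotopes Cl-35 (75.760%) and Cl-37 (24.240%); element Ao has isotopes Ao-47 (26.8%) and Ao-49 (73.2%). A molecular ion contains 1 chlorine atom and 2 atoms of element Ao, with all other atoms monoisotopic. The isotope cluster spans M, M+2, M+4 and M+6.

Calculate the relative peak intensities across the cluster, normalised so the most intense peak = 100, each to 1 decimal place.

10.9 : 62.8 : 100.0 : 25.9

Chlorine pattern (n=1): 0.7576 : 0.2424
Element Ao pattern (n=2): 0.071824 : 0.392352 : 0.535824
Convolve the two distributions (both contribute in 2-u steps):
  M: 0.7576×0.071824 = 0.054414
  M+2: 0.7576×0.392352 + 0.2424×0.071824 = 0.314656
  M+4: 0.7576×0.535824 + 0.2424×0.392352 = 0.501046
  M+6: 0.2424×0.535824 = 0.129884
Scale to base peak (0.501046) = 100: 10.9 : 62.8 : 100.0 : 25.9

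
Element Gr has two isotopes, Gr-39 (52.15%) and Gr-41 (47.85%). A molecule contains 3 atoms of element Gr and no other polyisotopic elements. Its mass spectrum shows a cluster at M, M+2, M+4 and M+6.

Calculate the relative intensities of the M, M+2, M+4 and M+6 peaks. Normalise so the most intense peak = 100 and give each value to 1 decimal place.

Each Gr atom is independently Gr-39 (p = 0.5215) or Gr-41 (q = 0.4785); the cluster is the binomial expansion (p + q)^3.
P(M) = 0.5215^3 = 0.141828
P(M+2) = 3 × 0.5215^2 × 0.4785^1 = 0.390402
P(M+4) = 3 × 0.5215^1 × 0.4785^2 = 0.358211
P(M+6) = 0.4785^3 = 0.109558
The M+2 peak is largest (0.390402); scaling to 100 gives 36.3 : 100.0 : 91.8 : 28.1.

36.3 : 100.0 : 91.8 : 28.1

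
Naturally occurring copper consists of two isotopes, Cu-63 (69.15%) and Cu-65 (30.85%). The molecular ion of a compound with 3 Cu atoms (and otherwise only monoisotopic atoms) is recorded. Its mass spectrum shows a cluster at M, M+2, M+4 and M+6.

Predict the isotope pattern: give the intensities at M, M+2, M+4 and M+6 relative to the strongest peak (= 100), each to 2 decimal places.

74.72 : 100.00 : 44.61 : 6.63

Each Cu atom is independently Cu-63 (p = 0.6915) or Cu-65 (q = 0.3085); the cluster is the binomial expansion (p + q)^3.
P(M) = 0.6915^3 = 0.330656
P(M+2) = 3 × 0.6915^2 × 0.3085^1 = 0.442548
P(M+4) = 3 × 0.6915^1 × 0.3085^2 = 0.197435
P(M+6) = 0.3085^3 = 0.029361
The M+2 peak is largest (0.442548); scaling to 100 gives 74.72 : 100.00 : 44.61 : 6.63.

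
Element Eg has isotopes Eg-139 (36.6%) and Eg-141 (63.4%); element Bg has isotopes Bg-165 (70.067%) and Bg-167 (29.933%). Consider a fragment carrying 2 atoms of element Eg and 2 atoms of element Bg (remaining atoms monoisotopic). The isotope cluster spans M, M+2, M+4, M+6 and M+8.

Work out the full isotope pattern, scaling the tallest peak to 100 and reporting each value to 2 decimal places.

16.28 : 70.30 : 100.00 : 52.03 : 8.91

Element Eg pattern (n=2): 0.133956 : 0.464088 : 0.401956
Element Bg pattern (n=2): 0.49093845 : 0.4194631 : 0.08959845
Convolve the two distributions (both contribute in 2-u steps):
  M: 0.133956×0.49093845 = 0.065764
  M+2: 0.133956×0.4194631 + 0.464088×0.49093845 = 0.284028
  M+4: 0.133956×0.08959845 + 0.464088×0.4194631 + 0.401956×0.49093845 = 0.404006
  M+6: 0.464088×0.08959845 + 0.401956×0.4194631 = 0.210187
  M+8: 0.401956×0.08959845 = 0.036015
Scale to base peak (0.404006) = 100: 16.28 : 70.30 : 100.00 : 52.03 : 8.91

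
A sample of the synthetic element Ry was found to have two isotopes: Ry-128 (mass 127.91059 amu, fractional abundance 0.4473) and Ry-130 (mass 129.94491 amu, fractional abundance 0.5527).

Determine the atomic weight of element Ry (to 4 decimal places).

Ar = Σ fᵢ·mᵢ = 0.4473 × 127.91059 + 0.5527 × 129.94491
= 57.214407 + 71.820552 = 129.034959 amu

129.0350 amu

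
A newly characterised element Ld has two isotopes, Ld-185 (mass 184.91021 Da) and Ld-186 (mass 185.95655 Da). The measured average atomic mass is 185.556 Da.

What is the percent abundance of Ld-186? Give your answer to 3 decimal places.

Writing the weighted mean with unknown fraction x of Ld-185:
184.91021·x + 185.95655·(1 − x) = 185.556
(184.91021 − 185.95655)·x = 185.556 − 185.95655
x = -0.40055 / -1.04634 = 0.38281 → 38.281% Ld-185, 61.719% Ld-186.

61.719%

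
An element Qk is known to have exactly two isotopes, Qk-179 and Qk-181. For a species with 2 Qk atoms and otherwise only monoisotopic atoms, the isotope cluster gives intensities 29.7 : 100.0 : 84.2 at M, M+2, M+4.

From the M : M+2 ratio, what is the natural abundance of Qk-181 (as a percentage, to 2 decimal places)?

62.74%

Write p for the Qk-179 fraction. I(M+2)/I(M) = [C(2,1)·p^1·(1−p)] / p^2 = 2·(1−p)/p = 100.0/29.7 = 3.3670
(1−p)/p = 3.3670/2 = 1.6835  ⇒  p = 1/(1 + 1.6835) = 0.3726
Qk-179: 37.26%, Qk-181: 62.74%.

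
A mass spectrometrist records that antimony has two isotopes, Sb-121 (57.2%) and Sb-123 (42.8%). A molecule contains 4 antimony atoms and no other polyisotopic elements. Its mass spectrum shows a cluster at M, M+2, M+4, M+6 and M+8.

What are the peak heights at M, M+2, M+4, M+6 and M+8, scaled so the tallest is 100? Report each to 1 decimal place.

Each Sb atom is independently Sb-121 (p = 0.572) or Sb-123 (q = 0.428); the cluster is the binomial expansion (p + q)^4.
P(M) = 0.572^4 = 0.107049
P(M+2) = 4 × 0.572^3 × 0.428^1 = 0.320400
P(M+4) = 6 × 0.572^2 × 0.428^2 = 0.359609
P(M+6) = 4 × 0.572^1 × 0.428^3 = 0.179385
P(M+8) = 0.428^4 = 0.033556
The M+4 peak is largest (0.359609); scaling to 100 gives 29.8 : 89.1 : 100.0 : 49.9 : 9.3.

29.8 : 89.1 : 100.0 : 49.9 : 9.3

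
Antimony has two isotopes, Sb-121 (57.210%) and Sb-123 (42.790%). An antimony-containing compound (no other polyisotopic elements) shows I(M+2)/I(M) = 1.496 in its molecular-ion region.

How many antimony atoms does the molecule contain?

2

For n independent Sb atoms, I(M+2)/I(M) = n · (abundance Sb-123) / (abundance Sb-121) = n · 0.42790/0.57210.
n = 1.496 × 0.57210/0.42790 = 2.00 ≈ 2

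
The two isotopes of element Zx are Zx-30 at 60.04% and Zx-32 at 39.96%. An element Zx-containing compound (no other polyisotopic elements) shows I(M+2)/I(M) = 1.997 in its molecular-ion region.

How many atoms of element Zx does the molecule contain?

For n independent Zx atoms, I(M+2)/I(M) = n · (abundance Zx-32) / (abundance Zx-30) = n · 0.3996/0.6004.
n = 1.997 × 0.6004/0.3996 = 3.00 ≈ 3

3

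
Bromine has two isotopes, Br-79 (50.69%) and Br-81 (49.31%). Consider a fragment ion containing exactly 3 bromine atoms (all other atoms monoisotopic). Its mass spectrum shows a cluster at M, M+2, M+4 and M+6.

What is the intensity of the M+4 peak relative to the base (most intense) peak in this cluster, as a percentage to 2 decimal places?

97.28%

Term probabilities: M 0.1302, M+2 0.3801, M+4 0.3698, M+6 0.1199. Base peak = M+2.
P(M+2) = C(3,1) × 0.5069^2 × 0.4931^1 = 3 × 0.25694761 × 0.4931 = 0.380103 (base)
P(M+4) = C(3,2) × 0.5069^1 × 0.4931^2 = 3 × 0.5069 × 0.24314761 = 0.369755
Relative intensity = 0.369755 / 0.380103 × 100 = 97.28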